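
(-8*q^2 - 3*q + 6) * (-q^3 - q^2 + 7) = 8*q^5 + 11*q^4 - 3*q^3 - 62*q^2 - 21*q + 42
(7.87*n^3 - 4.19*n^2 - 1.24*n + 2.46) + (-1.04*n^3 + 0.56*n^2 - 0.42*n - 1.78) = 6.83*n^3 - 3.63*n^2 - 1.66*n + 0.68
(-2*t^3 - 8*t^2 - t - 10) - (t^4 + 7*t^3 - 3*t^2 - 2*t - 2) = -t^4 - 9*t^3 - 5*t^2 + t - 8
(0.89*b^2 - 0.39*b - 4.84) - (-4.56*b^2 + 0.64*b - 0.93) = 5.45*b^2 - 1.03*b - 3.91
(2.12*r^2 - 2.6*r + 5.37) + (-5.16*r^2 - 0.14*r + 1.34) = -3.04*r^2 - 2.74*r + 6.71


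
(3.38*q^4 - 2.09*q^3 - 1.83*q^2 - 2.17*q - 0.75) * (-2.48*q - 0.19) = -8.3824*q^5 + 4.541*q^4 + 4.9355*q^3 + 5.7293*q^2 + 2.2723*q + 0.1425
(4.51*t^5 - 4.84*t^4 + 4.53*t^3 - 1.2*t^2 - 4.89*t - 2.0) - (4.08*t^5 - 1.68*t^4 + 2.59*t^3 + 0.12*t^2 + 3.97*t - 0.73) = 0.43*t^5 - 3.16*t^4 + 1.94*t^3 - 1.32*t^2 - 8.86*t - 1.27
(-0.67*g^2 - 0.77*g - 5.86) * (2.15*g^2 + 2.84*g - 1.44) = -1.4405*g^4 - 3.5583*g^3 - 13.821*g^2 - 15.5336*g + 8.4384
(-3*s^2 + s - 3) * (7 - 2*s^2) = 6*s^4 - 2*s^3 - 15*s^2 + 7*s - 21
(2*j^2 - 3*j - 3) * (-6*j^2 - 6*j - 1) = -12*j^4 + 6*j^3 + 34*j^2 + 21*j + 3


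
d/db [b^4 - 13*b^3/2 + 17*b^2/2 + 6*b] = 4*b^3 - 39*b^2/2 + 17*b + 6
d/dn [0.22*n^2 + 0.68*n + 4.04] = 0.44*n + 0.68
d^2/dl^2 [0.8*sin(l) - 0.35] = -0.8*sin(l)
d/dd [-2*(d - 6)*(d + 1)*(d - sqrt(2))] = -6*d^2 + 4*sqrt(2)*d + 20*d - 10*sqrt(2) + 12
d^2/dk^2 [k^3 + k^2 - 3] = 6*k + 2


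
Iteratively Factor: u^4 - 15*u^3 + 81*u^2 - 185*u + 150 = (u - 5)*(u^3 - 10*u^2 + 31*u - 30) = (u - 5)*(u - 2)*(u^2 - 8*u + 15) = (u - 5)*(u - 3)*(u - 2)*(u - 5)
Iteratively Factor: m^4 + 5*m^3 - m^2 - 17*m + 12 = (m - 1)*(m^3 + 6*m^2 + 5*m - 12) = (m - 1)*(m + 3)*(m^2 + 3*m - 4) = (m - 1)^2*(m + 3)*(m + 4)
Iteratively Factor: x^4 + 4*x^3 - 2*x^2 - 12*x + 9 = (x - 1)*(x^3 + 5*x^2 + 3*x - 9) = (x - 1)*(x + 3)*(x^2 + 2*x - 3) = (x - 1)^2*(x + 3)*(x + 3)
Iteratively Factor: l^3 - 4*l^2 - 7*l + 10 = (l - 5)*(l^2 + l - 2) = (l - 5)*(l - 1)*(l + 2)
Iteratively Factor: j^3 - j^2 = (j - 1)*(j^2) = j*(j - 1)*(j)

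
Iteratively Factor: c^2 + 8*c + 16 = (c + 4)*(c + 4)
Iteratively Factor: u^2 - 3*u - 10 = (u - 5)*(u + 2)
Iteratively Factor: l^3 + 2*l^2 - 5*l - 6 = (l + 3)*(l^2 - l - 2) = (l - 2)*(l + 3)*(l + 1)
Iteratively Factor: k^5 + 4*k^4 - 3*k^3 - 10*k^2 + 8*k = (k + 2)*(k^4 + 2*k^3 - 7*k^2 + 4*k) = (k - 1)*(k + 2)*(k^3 + 3*k^2 - 4*k) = (k - 1)*(k + 2)*(k + 4)*(k^2 - k) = (k - 1)^2*(k + 2)*(k + 4)*(k)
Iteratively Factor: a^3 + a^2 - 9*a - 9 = (a - 3)*(a^2 + 4*a + 3) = (a - 3)*(a + 3)*(a + 1)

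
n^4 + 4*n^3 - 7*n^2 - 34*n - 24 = (n - 3)*(n + 1)*(n + 2)*(n + 4)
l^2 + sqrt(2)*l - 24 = (l - 3*sqrt(2))*(l + 4*sqrt(2))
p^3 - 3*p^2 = p^2*(p - 3)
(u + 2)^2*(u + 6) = u^3 + 10*u^2 + 28*u + 24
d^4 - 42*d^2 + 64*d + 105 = (d - 5)*(d - 3)*(d + 1)*(d + 7)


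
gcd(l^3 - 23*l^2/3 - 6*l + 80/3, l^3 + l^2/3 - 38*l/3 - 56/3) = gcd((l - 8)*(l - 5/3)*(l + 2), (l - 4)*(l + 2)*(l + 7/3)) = l + 2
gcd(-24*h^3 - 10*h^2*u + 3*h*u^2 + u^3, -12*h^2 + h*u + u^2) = -12*h^2 + h*u + u^2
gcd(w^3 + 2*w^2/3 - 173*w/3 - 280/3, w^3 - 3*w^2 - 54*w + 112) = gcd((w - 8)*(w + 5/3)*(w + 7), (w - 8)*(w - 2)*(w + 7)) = w^2 - w - 56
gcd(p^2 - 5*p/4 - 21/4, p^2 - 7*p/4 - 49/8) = p + 7/4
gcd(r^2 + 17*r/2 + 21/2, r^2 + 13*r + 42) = r + 7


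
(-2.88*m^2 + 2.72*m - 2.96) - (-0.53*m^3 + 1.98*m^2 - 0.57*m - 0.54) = 0.53*m^3 - 4.86*m^2 + 3.29*m - 2.42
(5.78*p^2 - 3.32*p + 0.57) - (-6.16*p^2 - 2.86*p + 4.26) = 11.94*p^2 - 0.46*p - 3.69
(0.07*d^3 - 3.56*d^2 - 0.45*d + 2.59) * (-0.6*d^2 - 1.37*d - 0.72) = -0.042*d^5 + 2.0401*d^4 + 5.0968*d^3 + 1.6257*d^2 - 3.2243*d - 1.8648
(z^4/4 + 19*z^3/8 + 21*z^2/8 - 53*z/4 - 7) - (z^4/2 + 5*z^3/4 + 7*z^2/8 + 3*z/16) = -z^4/4 + 9*z^3/8 + 7*z^2/4 - 215*z/16 - 7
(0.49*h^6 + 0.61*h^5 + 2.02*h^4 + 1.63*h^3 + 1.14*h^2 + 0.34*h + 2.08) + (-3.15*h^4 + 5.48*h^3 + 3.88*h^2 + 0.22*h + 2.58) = 0.49*h^6 + 0.61*h^5 - 1.13*h^4 + 7.11*h^3 + 5.02*h^2 + 0.56*h + 4.66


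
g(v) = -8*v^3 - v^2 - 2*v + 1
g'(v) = -24*v^2 - 2*v - 2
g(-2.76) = 167.10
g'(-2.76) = -179.30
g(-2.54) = 130.72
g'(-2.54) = -151.76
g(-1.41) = 24.26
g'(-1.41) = -46.89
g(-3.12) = 240.48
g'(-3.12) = -229.39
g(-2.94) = 201.53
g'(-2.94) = -203.57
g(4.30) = -662.15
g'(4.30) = -454.36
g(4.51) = -762.23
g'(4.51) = -499.18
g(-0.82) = 6.38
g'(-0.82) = -16.50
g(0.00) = 1.00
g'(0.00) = -2.00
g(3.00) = -230.00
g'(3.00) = -224.00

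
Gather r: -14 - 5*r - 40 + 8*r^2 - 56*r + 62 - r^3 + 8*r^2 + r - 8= -r^3 + 16*r^2 - 60*r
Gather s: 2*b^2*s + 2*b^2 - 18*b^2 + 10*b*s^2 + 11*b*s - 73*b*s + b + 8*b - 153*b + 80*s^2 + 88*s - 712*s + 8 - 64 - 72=-16*b^2 - 144*b + s^2*(10*b + 80) + s*(2*b^2 - 62*b - 624) - 128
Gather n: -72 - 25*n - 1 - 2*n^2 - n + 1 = -2*n^2 - 26*n - 72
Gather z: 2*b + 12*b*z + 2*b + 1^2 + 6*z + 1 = 4*b + z*(12*b + 6) + 2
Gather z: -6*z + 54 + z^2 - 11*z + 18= z^2 - 17*z + 72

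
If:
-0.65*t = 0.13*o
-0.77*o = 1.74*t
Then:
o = 0.00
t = 0.00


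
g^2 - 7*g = g*(g - 7)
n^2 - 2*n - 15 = (n - 5)*(n + 3)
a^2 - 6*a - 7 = (a - 7)*(a + 1)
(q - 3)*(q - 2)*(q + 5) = q^3 - 19*q + 30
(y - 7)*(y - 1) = y^2 - 8*y + 7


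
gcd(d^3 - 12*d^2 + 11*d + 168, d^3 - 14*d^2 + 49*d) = d - 7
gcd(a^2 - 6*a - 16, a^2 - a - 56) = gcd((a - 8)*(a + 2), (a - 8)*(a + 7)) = a - 8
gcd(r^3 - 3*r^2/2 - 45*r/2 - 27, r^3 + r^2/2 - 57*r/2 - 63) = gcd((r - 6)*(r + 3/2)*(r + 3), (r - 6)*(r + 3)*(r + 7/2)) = r^2 - 3*r - 18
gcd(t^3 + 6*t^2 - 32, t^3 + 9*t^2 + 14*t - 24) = t + 4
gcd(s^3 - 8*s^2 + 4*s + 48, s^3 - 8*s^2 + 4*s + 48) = s^3 - 8*s^2 + 4*s + 48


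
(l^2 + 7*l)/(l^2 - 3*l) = (l + 7)/(l - 3)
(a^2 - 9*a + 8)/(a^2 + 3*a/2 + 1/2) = 2*(a^2 - 9*a + 8)/(2*a^2 + 3*a + 1)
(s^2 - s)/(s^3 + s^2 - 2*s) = 1/(s + 2)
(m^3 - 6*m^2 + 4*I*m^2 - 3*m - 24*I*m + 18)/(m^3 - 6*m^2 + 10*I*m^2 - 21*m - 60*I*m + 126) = (m + I)/(m + 7*I)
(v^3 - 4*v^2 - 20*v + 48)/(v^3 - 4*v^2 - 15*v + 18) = (v^2 + 2*v - 8)/(v^2 + 2*v - 3)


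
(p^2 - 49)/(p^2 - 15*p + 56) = (p + 7)/(p - 8)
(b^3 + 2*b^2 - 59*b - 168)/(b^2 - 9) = (b^2 - b - 56)/(b - 3)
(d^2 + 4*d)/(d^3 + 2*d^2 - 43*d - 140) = d/(d^2 - 2*d - 35)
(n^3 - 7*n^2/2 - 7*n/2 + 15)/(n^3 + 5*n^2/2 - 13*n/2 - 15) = (n - 3)/(n + 3)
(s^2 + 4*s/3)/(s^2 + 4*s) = (s + 4/3)/(s + 4)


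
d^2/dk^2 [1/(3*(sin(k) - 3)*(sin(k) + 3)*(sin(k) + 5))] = (-9*sin(k)^6 - 55*sin(k)^5 - 70*sin(k)^4 - 190*sin(k)^3 - 885*sin(k)^2 + 405*sin(k) + 612)/(3*(sin(k) - 3)^3*(sin(k) + 3)^3*(sin(k) + 5)^3)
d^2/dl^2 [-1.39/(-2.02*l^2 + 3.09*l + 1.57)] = (11.343512*l^2 - 17.352204*l - 1.39*(4.04*l - 3.09)*(8.08*l - 6.18) - 8.816492)/(-2.02*l^2 + 3.09*l + 1.57)^3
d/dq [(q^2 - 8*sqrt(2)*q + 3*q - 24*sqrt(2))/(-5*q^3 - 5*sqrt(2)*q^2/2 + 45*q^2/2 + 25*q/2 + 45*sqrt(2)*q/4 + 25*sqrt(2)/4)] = 2*(4*q^4 - 64*sqrt(2)*q^3 + 24*q^3 - 129*sqrt(2)*q^2 - 76*q^2 - 192*q + 874*sqrt(2)*q + 352 + 255*sqrt(2))/(5*(8*q^6 - 72*q^5 + 8*sqrt(2)*q^5 - 72*sqrt(2)*q^4 + 126*q^4 + 144*q^3 + 122*sqrt(2)*q^3 + 111*q^2 + 180*sqrt(2)*q^2 + 50*sqrt(2)*q + 90*q + 25))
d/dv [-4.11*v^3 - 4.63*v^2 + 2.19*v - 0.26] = -12.33*v^2 - 9.26*v + 2.19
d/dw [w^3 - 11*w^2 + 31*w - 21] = 3*w^2 - 22*w + 31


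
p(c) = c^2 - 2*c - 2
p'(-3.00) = -8.00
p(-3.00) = 13.00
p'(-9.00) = -20.00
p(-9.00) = 97.00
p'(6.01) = 10.02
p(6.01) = 22.10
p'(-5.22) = -12.44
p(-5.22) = 35.69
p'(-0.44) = -2.88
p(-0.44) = -0.93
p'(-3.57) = -9.14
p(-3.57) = 17.88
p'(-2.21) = -6.42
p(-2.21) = 7.30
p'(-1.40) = -4.80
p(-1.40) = 2.76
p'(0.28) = -1.44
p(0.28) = -2.48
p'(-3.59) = -9.18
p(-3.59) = 18.07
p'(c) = 2*c - 2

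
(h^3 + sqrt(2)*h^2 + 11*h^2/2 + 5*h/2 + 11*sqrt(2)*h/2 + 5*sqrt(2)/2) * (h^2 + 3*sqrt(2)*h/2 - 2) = h^5 + 5*sqrt(2)*h^4/2 + 11*h^4/2 + 7*h^3/2 + 55*sqrt(2)*h^3/4 + 11*h^2/2 + 17*sqrt(2)*h^2/4 - 11*sqrt(2)*h + 5*h/2 - 5*sqrt(2)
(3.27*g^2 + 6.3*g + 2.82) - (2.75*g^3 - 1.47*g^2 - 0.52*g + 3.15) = -2.75*g^3 + 4.74*g^2 + 6.82*g - 0.33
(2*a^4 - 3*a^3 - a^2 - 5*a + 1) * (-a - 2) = -2*a^5 - a^4 + 7*a^3 + 7*a^2 + 9*a - 2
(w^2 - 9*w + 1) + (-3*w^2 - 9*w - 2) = -2*w^2 - 18*w - 1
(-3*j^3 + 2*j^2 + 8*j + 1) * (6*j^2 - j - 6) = -18*j^5 + 15*j^4 + 64*j^3 - 14*j^2 - 49*j - 6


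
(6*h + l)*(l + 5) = 6*h*l + 30*h + l^2 + 5*l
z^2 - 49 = (z - 7)*(z + 7)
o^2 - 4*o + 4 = (o - 2)^2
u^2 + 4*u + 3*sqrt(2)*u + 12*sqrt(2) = (u + 4)*(u + 3*sqrt(2))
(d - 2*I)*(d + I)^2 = d^3 + 3*d + 2*I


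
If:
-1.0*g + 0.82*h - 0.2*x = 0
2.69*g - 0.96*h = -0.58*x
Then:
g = -0.227644886819714*x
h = -0.0337132766094076*x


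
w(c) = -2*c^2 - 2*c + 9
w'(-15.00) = 58.00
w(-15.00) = -411.00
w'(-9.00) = 34.00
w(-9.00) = -135.00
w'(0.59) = -4.36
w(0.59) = 7.12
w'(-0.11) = -1.56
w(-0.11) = 9.20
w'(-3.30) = 11.20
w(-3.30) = -6.18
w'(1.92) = -9.68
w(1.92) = -2.21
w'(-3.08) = 10.32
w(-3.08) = -3.81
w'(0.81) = -5.24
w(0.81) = 6.07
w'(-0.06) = -1.76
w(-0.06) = 9.11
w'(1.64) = -8.56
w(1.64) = 0.34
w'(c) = -4*c - 2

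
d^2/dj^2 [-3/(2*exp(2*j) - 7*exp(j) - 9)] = 3*(2*(4*exp(j) - 7)^2*exp(j) + (8*exp(j) - 7)*(-2*exp(2*j) + 7*exp(j) + 9))*exp(j)/(-2*exp(2*j) + 7*exp(j) + 9)^3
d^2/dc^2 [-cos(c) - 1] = cos(c)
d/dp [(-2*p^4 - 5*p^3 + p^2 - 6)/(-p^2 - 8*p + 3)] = (4*p^5 + 53*p^4 + 56*p^3 - 53*p^2 - 6*p - 48)/(p^4 + 16*p^3 + 58*p^2 - 48*p + 9)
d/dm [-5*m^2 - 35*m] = -10*m - 35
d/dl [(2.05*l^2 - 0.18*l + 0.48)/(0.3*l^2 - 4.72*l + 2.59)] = (-9.622*l^2 + 10.331*l + 1.7994)/(0.09*l^4 - 2.832*l^3 + 23.8324*l^2 - 24.4496*l + 6.7081)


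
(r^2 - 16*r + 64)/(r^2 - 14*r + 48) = (r - 8)/(r - 6)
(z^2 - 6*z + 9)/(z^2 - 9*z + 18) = (z - 3)/(z - 6)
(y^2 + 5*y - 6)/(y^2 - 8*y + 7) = (y + 6)/(y - 7)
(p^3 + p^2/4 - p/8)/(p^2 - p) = (p^2 + p/4 - 1/8)/(p - 1)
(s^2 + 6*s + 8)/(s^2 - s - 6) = (s + 4)/(s - 3)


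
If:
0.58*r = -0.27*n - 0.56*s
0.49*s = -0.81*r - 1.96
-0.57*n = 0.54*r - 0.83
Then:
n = 4.36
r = -3.07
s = 1.08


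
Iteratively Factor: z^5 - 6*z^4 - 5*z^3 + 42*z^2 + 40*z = (z + 2)*(z^4 - 8*z^3 + 11*z^2 + 20*z) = z*(z + 2)*(z^3 - 8*z^2 + 11*z + 20) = z*(z - 5)*(z + 2)*(z^2 - 3*z - 4) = z*(z - 5)*(z - 4)*(z + 2)*(z + 1)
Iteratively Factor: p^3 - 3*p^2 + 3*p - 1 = (p - 1)*(p^2 - 2*p + 1) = (p - 1)^2*(p - 1)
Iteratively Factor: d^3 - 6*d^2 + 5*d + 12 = (d - 4)*(d^2 - 2*d - 3) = (d - 4)*(d - 3)*(d + 1)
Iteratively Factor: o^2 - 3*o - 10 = (o - 5)*(o + 2)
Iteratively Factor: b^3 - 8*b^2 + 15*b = (b - 3)*(b^2 - 5*b) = (b - 5)*(b - 3)*(b)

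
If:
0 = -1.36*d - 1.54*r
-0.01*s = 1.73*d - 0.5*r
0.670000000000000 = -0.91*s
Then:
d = 0.00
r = -0.00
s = -0.74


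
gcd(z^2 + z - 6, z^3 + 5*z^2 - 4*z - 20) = z - 2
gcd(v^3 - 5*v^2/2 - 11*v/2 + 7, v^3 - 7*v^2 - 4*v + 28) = v + 2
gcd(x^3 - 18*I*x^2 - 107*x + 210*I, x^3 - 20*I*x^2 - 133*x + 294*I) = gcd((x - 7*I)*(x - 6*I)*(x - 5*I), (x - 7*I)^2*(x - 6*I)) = x^2 - 13*I*x - 42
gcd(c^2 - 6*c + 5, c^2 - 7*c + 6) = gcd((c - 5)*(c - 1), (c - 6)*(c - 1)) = c - 1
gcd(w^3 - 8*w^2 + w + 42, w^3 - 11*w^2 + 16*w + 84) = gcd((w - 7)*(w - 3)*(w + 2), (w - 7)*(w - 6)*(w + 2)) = w^2 - 5*w - 14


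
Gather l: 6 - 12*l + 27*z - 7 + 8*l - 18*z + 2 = -4*l + 9*z + 1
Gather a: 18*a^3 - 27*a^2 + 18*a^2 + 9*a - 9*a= 18*a^3 - 9*a^2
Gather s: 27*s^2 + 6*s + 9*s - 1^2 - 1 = 27*s^2 + 15*s - 2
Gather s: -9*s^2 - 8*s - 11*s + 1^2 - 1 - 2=-9*s^2 - 19*s - 2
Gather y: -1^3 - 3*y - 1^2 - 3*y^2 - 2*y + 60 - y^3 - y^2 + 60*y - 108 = -y^3 - 4*y^2 + 55*y - 50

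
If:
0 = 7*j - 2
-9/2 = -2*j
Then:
No Solution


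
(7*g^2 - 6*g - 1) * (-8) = -56*g^2 + 48*g + 8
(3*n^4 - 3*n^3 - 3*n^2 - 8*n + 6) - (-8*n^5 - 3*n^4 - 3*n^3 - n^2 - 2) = 8*n^5 + 6*n^4 - 2*n^2 - 8*n + 8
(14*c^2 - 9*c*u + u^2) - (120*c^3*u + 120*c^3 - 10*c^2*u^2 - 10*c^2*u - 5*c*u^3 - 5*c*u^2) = -120*c^3*u - 120*c^3 + 10*c^2*u^2 + 10*c^2*u + 14*c^2 + 5*c*u^3 + 5*c*u^2 - 9*c*u + u^2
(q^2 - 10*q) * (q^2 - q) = q^4 - 11*q^3 + 10*q^2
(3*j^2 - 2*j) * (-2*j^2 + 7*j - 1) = -6*j^4 + 25*j^3 - 17*j^2 + 2*j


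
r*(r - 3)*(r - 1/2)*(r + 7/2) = r^4 - 43*r^2/4 + 21*r/4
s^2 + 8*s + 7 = (s + 1)*(s + 7)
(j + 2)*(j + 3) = j^2 + 5*j + 6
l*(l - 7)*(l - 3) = l^3 - 10*l^2 + 21*l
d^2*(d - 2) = d^3 - 2*d^2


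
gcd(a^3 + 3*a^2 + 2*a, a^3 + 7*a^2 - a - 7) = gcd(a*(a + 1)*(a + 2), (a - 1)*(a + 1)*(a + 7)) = a + 1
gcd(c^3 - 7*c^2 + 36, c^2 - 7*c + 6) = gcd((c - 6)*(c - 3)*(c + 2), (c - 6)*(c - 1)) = c - 6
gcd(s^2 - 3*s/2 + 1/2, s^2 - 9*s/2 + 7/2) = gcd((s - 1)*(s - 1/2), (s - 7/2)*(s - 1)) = s - 1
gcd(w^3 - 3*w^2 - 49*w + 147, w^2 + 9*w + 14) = w + 7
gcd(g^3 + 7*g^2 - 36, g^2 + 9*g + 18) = g^2 + 9*g + 18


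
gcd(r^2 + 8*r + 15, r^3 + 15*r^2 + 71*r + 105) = r^2 + 8*r + 15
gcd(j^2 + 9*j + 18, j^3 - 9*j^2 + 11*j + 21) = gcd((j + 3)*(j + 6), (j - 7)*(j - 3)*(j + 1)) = 1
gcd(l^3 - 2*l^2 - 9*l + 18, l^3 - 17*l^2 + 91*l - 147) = l - 3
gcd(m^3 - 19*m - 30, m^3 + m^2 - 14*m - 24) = m^2 + 5*m + 6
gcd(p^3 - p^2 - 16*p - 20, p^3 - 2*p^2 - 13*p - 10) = p^2 - 3*p - 10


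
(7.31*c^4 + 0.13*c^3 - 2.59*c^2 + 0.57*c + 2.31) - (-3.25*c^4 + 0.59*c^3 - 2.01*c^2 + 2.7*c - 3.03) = 10.56*c^4 - 0.46*c^3 - 0.58*c^2 - 2.13*c + 5.34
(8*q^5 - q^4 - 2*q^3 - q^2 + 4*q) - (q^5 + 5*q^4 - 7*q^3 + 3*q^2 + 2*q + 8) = 7*q^5 - 6*q^4 + 5*q^3 - 4*q^2 + 2*q - 8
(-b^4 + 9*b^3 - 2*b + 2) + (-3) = -b^4 + 9*b^3 - 2*b - 1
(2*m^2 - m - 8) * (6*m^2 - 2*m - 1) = 12*m^4 - 10*m^3 - 48*m^2 + 17*m + 8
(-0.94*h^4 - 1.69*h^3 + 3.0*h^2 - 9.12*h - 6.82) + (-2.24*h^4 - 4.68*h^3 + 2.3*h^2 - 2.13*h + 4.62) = -3.18*h^4 - 6.37*h^3 + 5.3*h^2 - 11.25*h - 2.2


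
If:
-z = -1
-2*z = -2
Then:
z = 1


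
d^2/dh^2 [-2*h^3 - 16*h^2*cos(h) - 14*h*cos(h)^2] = 16*h^2*cos(h) + 64*h*sin(h) + 28*h*cos(2*h) - 12*h + 28*sin(2*h) - 32*cos(h)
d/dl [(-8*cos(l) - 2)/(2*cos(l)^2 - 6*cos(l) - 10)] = (4*sin(l)^2 - 2*cos(l) - 21)*sin(l)/(sin(l)^2 + 3*cos(l) + 4)^2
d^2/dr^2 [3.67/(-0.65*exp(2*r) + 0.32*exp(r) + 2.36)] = (3.67*(1.3*exp(r) - 0.32)*(2.6*exp(r) - 0.64)*exp(r) + (9.542*exp(r) - 1.1744)*(-0.65*exp(2*r) + 0.32*exp(r) + 2.36))*exp(r)/(-0.65*exp(2*r) + 0.32*exp(r) + 2.36)^3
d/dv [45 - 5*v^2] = -10*v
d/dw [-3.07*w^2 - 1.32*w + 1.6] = -6.14*w - 1.32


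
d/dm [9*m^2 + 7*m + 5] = 18*m + 7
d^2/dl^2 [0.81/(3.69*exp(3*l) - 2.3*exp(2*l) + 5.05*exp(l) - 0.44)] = ((-26.9001*exp(2*l) + 7.452*exp(l) - 4.0905)*(3.69*exp(3*l) - 2.3*exp(2*l) + 5.05*exp(l) - 0.44) + 0.81*(11.07*exp(2*l) - 4.6*exp(l) + 5.05)*(22.14*exp(2*l) - 9.2*exp(l) + 10.1)*exp(l))*exp(l)/(3.69*exp(3*l) - 2.3*exp(2*l) + 5.05*exp(l) - 0.44)^3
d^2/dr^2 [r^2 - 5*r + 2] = 2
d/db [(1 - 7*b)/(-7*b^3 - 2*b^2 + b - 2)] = (49*b^3 + 14*b^2 - 7*b - (7*b - 1)*(21*b^2 + 4*b - 1) + 14)/(7*b^3 + 2*b^2 - b + 2)^2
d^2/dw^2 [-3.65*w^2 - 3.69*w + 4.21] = -7.30000000000000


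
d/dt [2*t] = 2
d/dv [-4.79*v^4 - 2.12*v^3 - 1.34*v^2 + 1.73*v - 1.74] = -19.16*v^3 - 6.36*v^2 - 2.68*v + 1.73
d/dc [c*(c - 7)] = 2*c - 7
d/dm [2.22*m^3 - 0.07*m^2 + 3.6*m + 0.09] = 6.66*m^2 - 0.14*m + 3.6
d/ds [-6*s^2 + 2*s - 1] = 2 - 12*s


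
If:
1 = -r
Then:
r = -1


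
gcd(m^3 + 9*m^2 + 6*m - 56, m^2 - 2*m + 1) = 1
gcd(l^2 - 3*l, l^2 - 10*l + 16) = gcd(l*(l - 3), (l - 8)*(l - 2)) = 1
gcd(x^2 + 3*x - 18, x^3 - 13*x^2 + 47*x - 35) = 1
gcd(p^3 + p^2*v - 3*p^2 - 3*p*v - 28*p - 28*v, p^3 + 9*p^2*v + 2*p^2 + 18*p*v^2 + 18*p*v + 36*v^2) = 1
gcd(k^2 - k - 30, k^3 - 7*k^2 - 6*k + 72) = k - 6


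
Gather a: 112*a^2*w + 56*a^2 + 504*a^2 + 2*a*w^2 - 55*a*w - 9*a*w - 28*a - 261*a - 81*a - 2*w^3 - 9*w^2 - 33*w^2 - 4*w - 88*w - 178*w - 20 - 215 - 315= a^2*(112*w + 560) + a*(2*w^2 - 64*w - 370) - 2*w^3 - 42*w^2 - 270*w - 550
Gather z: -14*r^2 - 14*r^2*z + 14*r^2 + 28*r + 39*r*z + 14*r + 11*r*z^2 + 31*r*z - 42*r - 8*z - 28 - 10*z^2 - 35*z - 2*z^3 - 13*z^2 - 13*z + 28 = -2*z^3 + z^2*(11*r - 23) + z*(-14*r^2 + 70*r - 56)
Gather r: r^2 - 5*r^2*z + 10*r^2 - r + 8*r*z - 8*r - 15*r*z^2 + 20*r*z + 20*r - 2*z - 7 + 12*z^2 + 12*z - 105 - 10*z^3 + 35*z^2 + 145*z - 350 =r^2*(11 - 5*z) + r*(-15*z^2 + 28*z + 11) - 10*z^3 + 47*z^2 + 155*z - 462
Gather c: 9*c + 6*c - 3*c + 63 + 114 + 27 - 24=12*c + 180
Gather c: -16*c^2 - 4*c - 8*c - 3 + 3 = -16*c^2 - 12*c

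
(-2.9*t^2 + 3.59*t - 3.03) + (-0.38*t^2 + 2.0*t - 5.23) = -3.28*t^2 + 5.59*t - 8.26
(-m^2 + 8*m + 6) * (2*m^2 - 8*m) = -2*m^4 + 24*m^3 - 52*m^2 - 48*m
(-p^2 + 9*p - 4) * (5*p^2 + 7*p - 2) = -5*p^4 + 38*p^3 + 45*p^2 - 46*p + 8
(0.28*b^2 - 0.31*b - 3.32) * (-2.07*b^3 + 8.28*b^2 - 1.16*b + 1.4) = -0.5796*b^5 + 2.9601*b^4 + 3.9808*b^3 - 26.738*b^2 + 3.4172*b - 4.648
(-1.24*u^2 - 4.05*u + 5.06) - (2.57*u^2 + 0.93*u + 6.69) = -3.81*u^2 - 4.98*u - 1.63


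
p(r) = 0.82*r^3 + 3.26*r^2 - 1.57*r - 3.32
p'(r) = 2.46*r^2 + 6.52*r - 1.57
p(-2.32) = 7.63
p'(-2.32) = -3.46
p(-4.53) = -5.54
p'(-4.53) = 19.38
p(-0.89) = 0.08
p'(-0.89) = -5.42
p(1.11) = 0.08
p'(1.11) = 8.70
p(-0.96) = 0.47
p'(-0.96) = -5.56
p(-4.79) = -11.12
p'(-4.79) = 23.64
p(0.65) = -2.74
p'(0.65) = 3.71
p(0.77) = -2.22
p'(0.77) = 4.91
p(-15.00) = -2013.77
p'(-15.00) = 454.13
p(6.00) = 281.74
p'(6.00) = 126.11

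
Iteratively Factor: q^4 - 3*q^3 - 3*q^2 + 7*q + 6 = (q - 3)*(q^3 - 3*q - 2) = (q - 3)*(q + 1)*(q^2 - q - 2) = (q - 3)*(q + 1)^2*(q - 2)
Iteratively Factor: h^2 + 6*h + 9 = (h + 3)*(h + 3)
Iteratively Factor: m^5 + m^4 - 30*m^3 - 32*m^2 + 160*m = (m - 5)*(m^4 + 6*m^3 - 32*m) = m*(m - 5)*(m^3 + 6*m^2 - 32) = m*(m - 5)*(m + 4)*(m^2 + 2*m - 8) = m*(m - 5)*(m - 2)*(m + 4)*(m + 4)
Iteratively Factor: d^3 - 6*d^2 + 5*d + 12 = (d - 3)*(d^2 - 3*d - 4) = (d - 4)*(d - 3)*(d + 1)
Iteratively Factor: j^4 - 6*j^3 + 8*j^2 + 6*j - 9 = (j - 3)*(j^3 - 3*j^2 - j + 3) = (j - 3)*(j - 1)*(j^2 - 2*j - 3) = (j - 3)*(j - 1)*(j + 1)*(j - 3)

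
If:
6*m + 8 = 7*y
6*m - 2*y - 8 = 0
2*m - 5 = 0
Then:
No Solution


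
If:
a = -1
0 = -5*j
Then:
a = -1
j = 0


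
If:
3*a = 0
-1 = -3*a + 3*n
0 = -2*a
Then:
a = 0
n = -1/3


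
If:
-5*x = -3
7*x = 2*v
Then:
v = 21/10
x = 3/5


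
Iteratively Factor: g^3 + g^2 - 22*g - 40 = (g + 2)*(g^2 - g - 20) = (g - 5)*(g + 2)*(g + 4)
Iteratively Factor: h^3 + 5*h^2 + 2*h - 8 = (h + 4)*(h^2 + h - 2) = (h - 1)*(h + 4)*(h + 2)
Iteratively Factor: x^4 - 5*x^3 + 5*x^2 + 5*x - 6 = (x - 1)*(x^3 - 4*x^2 + x + 6) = (x - 3)*(x - 1)*(x^2 - x - 2) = (x - 3)*(x - 2)*(x - 1)*(x + 1)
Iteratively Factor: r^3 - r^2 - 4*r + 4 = (r + 2)*(r^2 - 3*r + 2) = (r - 1)*(r + 2)*(r - 2)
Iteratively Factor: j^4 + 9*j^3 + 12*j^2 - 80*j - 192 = (j + 4)*(j^3 + 5*j^2 - 8*j - 48) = (j + 4)^2*(j^2 + j - 12) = (j + 4)^3*(j - 3)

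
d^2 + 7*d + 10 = (d + 2)*(d + 5)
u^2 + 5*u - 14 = (u - 2)*(u + 7)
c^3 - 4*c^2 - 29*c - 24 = (c - 8)*(c + 1)*(c + 3)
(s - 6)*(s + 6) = s^2 - 36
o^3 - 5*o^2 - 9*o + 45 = (o - 5)*(o - 3)*(o + 3)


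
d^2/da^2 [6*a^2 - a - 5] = 12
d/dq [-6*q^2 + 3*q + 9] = 3 - 12*q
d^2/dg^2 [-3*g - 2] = 0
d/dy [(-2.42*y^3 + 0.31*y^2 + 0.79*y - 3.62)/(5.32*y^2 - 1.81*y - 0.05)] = (-12.8744*y^4 + 8.7604*y^3 - 4.4009*y^2 + 38.4858*y - 6.5917)/(28.3024*y^4 - 19.2584*y^3 + 2.7441*y^2 + 0.181*y + 0.0025)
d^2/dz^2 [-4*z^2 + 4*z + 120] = -8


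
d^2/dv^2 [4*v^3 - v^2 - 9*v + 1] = 24*v - 2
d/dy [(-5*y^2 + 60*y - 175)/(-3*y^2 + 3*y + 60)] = 55/(3*(y^2 + 8*y + 16))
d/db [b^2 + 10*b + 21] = 2*b + 10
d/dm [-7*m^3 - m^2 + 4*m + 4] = -21*m^2 - 2*m + 4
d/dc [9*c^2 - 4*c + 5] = 18*c - 4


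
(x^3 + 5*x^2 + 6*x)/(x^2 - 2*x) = (x^2 + 5*x + 6)/(x - 2)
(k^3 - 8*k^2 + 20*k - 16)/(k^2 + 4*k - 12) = (k^2 - 6*k + 8)/(k + 6)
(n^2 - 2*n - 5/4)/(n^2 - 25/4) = (2*n + 1)/(2*n + 5)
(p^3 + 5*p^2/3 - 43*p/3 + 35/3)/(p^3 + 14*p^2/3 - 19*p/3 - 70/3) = (p - 1)/(p + 2)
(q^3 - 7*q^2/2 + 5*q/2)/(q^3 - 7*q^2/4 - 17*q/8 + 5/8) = 4*q*(q - 1)/(4*q^2 + 3*q - 1)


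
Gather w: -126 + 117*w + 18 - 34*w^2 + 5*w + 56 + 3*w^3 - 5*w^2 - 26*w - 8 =3*w^3 - 39*w^2 + 96*w - 60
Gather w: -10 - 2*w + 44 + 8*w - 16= 6*w + 18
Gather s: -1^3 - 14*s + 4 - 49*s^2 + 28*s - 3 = -49*s^2 + 14*s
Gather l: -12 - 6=-18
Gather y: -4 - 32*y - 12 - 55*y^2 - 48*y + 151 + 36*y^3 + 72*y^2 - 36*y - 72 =36*y^3 + 17*y^2 - 116*y + 63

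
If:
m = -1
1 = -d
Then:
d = -1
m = -1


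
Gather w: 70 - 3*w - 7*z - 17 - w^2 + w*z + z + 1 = -w^2 + w*(z - 3) - 6*z + 54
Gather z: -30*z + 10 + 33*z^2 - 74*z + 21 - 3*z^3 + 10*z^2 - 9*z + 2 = -3*z^3 + 43*z^2 - 113*z + 33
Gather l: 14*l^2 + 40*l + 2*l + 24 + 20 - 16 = 14*l^2 + 42*l + 28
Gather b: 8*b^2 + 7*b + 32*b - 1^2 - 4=8*b^2 + 39*b - 5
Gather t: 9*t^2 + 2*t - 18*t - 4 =9*t^2 - 16*t - 4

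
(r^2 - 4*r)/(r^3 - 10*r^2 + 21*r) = (r - 4)/(r^2 - 10*r + 21)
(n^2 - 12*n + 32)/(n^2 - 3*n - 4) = (n - 8)/(n + 1)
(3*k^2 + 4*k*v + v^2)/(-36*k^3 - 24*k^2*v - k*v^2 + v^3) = (k + v)/(-12*k^2 - 4*k*v + v^2)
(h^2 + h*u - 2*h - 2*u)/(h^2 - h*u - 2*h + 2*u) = (-h - u)/(-h + u)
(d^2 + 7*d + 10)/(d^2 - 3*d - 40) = (d + 2)/(d - 8)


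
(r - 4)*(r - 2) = r^2 - 6*r + 8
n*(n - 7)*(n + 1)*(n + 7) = n^4 + n^3 - 49*n^2 - 49*n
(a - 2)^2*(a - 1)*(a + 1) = a^4 - 4*a^3 + 3*a^2 + 4*a - 4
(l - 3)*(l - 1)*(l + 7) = l^3 + 3*l^2 - 25*l + 21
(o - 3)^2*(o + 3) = o^3 - 3*o^2 - 9*o + 27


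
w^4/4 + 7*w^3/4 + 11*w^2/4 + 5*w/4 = w*(w/4 + 1/4)*(w + 1)*(w + 5)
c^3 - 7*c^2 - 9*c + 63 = (c - 7)*(c - 3)*(c + 3)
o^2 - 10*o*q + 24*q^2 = (o - 6*q)*(o - 4*q)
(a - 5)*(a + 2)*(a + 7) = a^3 + 4*a^2 - 31*a - 70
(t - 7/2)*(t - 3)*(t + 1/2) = t^3 - 6*t^2 + 29*t/4 + 21/4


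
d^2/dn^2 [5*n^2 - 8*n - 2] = 10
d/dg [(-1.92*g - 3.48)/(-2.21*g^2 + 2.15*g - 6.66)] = (-4.2432*g^2 - 15.3816*g + 20.2692)/(4.8841*g^4 - 9.503*g^3 + 34.0597*g^2 - 28.638*g + 44.3556)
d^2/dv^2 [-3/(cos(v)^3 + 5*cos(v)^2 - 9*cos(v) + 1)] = 3*((33*cos(v) - 40*cos(2*v) - 9*cos(3*v))*(cos(v)^3 + 5*cos(v)^2 - 9*cos(v) + 1)/4 - 2*(3*cos(v)^2 + 10*cos(v) - 9)^2*sin(v)^2)/(cos(v)^3 + 5*cos(v)^2 - 9*cos(v) + 1)^3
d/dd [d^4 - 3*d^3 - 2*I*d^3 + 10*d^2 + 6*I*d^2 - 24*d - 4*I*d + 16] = 4*d^3 + d^2*(-9 - 6*I) + d*(20 + 12*I) - 24 - 4*I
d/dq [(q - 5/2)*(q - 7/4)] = 2*q - 17/4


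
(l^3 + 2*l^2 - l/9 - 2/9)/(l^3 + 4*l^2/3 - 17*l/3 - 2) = (l^2 + 5*l/3 - 2/3)/(l^2 + l - 6)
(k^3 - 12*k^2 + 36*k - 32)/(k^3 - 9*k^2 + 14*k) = (k^2 - 10*k + 16)/(k*(k - 7))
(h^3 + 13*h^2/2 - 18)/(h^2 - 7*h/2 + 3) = (h^2 + 8*h + 12)/(h - 2)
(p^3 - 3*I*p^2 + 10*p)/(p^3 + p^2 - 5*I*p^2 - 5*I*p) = (p + 2*I)/(p + 1)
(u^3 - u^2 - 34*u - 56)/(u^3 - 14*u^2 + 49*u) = (u^2 + 6*u + 8)/(u*(u - 7))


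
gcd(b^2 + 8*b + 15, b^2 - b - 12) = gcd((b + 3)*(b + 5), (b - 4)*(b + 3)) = b + 3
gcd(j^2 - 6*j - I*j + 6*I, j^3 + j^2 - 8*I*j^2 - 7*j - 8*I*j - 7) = j - I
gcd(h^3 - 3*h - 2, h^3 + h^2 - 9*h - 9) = h + 1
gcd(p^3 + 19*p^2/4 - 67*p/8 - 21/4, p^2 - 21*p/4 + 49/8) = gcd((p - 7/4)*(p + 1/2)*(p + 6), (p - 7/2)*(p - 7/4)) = p - 7/4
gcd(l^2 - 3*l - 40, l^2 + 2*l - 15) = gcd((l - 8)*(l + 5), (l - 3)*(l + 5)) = l + 5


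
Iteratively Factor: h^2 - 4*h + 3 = (h - 3)*(h - 1)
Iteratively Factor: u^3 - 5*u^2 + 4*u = (u - 4)*(u^2 - u) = u*(u - 4)*(u - 1)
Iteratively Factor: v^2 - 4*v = (v)*(v - 4)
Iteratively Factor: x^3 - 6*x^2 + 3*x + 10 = (x + 1)*(x^2 - 7*x + 10) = (x - 5)*(x + 1)*(x - 2)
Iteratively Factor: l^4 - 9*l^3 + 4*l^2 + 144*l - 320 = (l - 4)*(l^3 - 5*l^2 - 16*l + 80) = (l - 5)*(l - 4)*(l^2 - 16) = (l - 5)*(l - 4)^2*(l + 4)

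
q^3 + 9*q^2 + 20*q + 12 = (q + 1)*(q + 2)*(q + 6)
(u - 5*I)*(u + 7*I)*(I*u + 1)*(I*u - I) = -u^4 + u^3 - I*u^3 - 37*u^2 + I*u^2 + 37*u + 35*I*u - 35*I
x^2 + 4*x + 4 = (x + 2)^2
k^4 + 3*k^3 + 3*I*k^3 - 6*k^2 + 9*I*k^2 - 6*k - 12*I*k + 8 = (k - 1)*(k + 4)*(k + I)*(k + 2*I)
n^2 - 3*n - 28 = (n - 7)*(n + 4)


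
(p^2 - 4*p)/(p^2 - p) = (p - 4)/(p - 1)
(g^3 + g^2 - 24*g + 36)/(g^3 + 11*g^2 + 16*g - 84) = (g - 3)/(g + 7)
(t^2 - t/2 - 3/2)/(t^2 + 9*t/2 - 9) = (t + 1)/(t + 6)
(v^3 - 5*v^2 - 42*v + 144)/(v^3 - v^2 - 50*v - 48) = (v - 3)/(v + 1)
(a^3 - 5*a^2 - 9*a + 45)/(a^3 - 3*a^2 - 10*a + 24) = (a^2 - 8*a + 15)/(a^2 - 6*a + 8)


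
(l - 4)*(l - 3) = l^2 - 7*l + 12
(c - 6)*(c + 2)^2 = c^3 - 2*c^2 - 20*c - 24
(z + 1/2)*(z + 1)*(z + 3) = z^3 + 9*z^2/2 + 5*z + 3/2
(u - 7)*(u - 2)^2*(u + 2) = u^4 - 9*u^3 + 10*u^2 + 36*u - 56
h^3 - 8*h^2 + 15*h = h*(h - 5)*(h - 3)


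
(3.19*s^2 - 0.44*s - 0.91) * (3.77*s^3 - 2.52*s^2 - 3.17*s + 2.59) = 12.0263*s^5 - 9.6976*s^4 - 12.4342*s^3 + 11.9501*s^2 + 1.7451*s - 2.3569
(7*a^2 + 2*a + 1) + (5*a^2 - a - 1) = 12*a^2 + a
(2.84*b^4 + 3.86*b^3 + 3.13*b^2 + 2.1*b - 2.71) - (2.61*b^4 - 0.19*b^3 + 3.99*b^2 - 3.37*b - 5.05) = 0.23*b^4 + 4.05*b^3 - 0.86*b^2 + 5.47*b + 2.34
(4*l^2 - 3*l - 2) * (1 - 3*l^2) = -12*l^4 + 9*l^3 + 10*l^2 - 3*l - 2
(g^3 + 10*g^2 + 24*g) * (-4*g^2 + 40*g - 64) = -4*g^5 + 240*g^3 + 320*g^2 - 1536*g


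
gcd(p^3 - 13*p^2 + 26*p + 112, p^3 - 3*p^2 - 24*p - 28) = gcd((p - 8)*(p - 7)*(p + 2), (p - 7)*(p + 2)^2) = p^2 - 5*p - 14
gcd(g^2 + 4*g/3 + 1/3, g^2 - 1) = g + 1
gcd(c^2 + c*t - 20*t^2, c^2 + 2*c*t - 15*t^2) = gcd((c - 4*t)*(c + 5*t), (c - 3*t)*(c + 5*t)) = c + 5*t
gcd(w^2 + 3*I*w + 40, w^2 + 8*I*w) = w + 8*I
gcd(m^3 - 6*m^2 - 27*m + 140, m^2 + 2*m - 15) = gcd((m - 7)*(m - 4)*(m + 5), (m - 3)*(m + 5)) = m + 5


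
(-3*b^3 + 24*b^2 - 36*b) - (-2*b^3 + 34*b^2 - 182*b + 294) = -b^3 - 10*b^2 + 146*b - 294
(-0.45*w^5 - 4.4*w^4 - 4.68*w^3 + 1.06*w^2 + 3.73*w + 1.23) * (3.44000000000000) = -1.548*w^5 - 15.136*w^4 - 16.0992*w^3 + 3.6464*w^2 + 12.8312*w + 4.2312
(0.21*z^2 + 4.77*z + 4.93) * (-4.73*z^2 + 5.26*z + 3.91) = -0.9933*z^4 - 21.4575*z^3 + 2.5924*z^2 + 44.5825*z + 19.2763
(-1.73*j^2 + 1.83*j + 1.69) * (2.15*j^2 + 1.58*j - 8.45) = -3.7195*j^4 + 1.2011*j^3 + 21.1434*j^2 - 12.7933*j - 14.2805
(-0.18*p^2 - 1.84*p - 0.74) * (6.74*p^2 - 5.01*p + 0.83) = -1.2132*p^4 - 11.4998*p^3 + 4.0814*p^2 + 2.1802*p - 0.6142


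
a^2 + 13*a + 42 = (a + 6)*(a + 7)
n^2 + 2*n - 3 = (n - 1)*(n + 3)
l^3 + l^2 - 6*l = l*(l - 2)*(l + 3)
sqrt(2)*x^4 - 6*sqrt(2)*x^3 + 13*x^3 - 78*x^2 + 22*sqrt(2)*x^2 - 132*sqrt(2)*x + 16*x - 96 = (x - 6)*(x + 2*sqrt(2))*(x + 4*sqrt(2))*(sqrt(2)*x + 1)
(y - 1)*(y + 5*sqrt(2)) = y^2 - y + 5*sqrt(2)*y - 5*sqrt(2)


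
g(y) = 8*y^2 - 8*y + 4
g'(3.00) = 40.00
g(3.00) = 52.00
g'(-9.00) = -152.00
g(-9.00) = 724.00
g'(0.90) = 6.40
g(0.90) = 3.28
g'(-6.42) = -110.72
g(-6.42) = 385.09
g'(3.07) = 41.12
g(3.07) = 54.84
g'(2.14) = 26.24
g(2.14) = 23.52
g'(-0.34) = -13.44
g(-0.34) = 7.64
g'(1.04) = 8.64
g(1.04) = 4.33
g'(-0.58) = -17.28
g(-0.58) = 11.33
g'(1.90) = 22.40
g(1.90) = 17.68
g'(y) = 16*y - 8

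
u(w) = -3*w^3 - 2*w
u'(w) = -9*w^2 - 2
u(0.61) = -1.90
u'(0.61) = -5.35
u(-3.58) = 144.81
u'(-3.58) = -117.35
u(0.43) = -1.10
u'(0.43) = -3.66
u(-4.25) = 238.80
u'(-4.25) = -164.56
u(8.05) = -1581.08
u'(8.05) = -585.22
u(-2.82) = 72.92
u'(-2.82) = -73.57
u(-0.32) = 0.74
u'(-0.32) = -2.92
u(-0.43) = 1.10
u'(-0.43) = -3.66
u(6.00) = -660.00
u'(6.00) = -326.00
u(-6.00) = 660.00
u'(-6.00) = -326.00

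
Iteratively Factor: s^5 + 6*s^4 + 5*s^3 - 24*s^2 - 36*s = (s + 3)*(s^4 + 3*s^3 - 4*s^2 - 12*s) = (s + 3)^2*(s^3 - 4*s) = (s + 2)*(s + 3)^2*(s^2 - 2*s) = (s - 2)*(s + 2)*(s + 3)^2*(s)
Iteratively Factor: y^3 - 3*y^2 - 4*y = (y - 4)*(y^2 + y) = (y - 4)*(y + 1)*(y)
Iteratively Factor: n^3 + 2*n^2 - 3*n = (n - 1)*(n^2 + 3*n) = (n - 1)*(n + 3)*(n)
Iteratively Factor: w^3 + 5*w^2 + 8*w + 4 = (w + 2)*(w^2 + 3*w + 2) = (w + 1)*(w + 2)*(w + 2)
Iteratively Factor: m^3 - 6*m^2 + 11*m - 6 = (m - 2)*(m^2 - 4*m + 3) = (m - 3)*(m - 2)*(m - 1)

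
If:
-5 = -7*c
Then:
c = 5/7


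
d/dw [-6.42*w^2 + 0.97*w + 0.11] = 0.97 - 12.84*w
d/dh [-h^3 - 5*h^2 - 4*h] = -3*h^2 - 10*h - 4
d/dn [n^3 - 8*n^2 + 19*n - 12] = 3*n^2 - 16*n + 19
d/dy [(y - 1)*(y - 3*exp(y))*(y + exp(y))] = (y - 1)*(y - 3*exp(y))*(exp(y) + 1) - (y - 1)*(y + exp(y))*(3*exp(y) - 1) + (y - 3*exp(y))*(y + exp(y))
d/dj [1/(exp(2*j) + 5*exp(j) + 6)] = (-2*exp(j) - 5)*exp(j)/(exp(2*j) + 5*exp(j) + 6)^2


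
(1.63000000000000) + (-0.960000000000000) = 0.670000000000000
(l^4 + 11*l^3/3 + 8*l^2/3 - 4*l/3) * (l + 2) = l^5 + 17*l^4/3 + 10*l^3 + 4*l^2 - 8*l/3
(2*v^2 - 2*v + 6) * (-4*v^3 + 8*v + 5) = -8*v^5 + 8*v^4 - 8*v^3 - 6*v^2 + 38*v + 30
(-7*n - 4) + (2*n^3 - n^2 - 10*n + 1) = 2*n^3 - n^2 - 17*n - 3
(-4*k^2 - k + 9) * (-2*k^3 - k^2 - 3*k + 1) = 8*k^5 + 6*k^4 - 5*k^3 - 10*k^2 - 28*k + 9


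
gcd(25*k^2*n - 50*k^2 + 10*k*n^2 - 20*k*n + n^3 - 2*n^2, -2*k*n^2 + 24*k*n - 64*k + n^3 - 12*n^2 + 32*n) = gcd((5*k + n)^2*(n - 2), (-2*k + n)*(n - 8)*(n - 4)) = 1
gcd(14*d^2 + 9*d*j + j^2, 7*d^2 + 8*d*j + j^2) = 7*d + j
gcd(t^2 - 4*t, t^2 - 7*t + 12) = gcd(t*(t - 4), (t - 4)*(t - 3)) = t - 4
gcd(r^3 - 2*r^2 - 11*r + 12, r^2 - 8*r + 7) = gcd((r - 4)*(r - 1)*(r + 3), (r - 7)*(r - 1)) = r - 1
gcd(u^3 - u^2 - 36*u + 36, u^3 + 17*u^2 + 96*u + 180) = u + 6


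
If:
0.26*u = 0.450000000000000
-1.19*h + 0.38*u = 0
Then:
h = 0.55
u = 1.73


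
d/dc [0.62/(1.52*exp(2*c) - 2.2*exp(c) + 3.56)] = (1.364 - 1.8848*exp(c))*exp(c)/(1.52*exp(2*c) - 2.2*exp(c) + 3.56)^2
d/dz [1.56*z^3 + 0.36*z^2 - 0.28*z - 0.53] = 4.68*z^2 + 0.72*z - 0.28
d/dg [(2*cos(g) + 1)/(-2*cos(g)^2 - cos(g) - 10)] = (4*sin(g)^2 - 4*cos(g) + 15)*sin(g)/(cos(g) + cos(2*g) + 11)^2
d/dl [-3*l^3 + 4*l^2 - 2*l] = -9*l^2 + 8*l - 2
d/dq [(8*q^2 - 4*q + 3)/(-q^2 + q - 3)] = (4*q^2 - 42*q + 9)/(q^4 - 2*q^3 + 7*q^2 - 6*q + 9)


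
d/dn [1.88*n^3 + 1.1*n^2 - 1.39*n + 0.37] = 5.64*n^2 + 2.2*n - 1.39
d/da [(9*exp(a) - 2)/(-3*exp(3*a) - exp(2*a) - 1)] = ((9*exp(a) - 2)*(9*exp(a) + 2)*exp(a) - 27*exp(3*a) - 9*exp(2*a) - 9)*exp(a)/(3*exp(3*a) + exp(2*a) + 1)^2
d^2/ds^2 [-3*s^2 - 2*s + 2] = -6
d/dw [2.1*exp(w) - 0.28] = 2.1*exp(w)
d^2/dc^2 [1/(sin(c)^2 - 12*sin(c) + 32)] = 2*(-2*sin(c)^4 + 18*sin(c)^3 - 5*sin(c)^2 - 228*sin(c) + 112)/(sin(c)^2 - 12*sin(c) + 32)^3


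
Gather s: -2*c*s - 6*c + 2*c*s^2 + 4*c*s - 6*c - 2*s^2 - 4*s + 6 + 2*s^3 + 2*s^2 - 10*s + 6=2*c*s^2 - 12*c + 2*s^3 + s*(2*c - 14) + 12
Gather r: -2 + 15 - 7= 6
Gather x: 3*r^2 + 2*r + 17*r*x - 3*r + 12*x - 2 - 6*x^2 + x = 3*r^2 - r - 6*x^2 + x*(17*r + 13) - 2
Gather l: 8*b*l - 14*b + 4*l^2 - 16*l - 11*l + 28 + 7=-14*b + 4*l^2 + l*(8*b - 27) + 35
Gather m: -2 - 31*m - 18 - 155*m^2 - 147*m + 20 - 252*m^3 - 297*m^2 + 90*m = -252*m^3 - 452*m^2 - 88*m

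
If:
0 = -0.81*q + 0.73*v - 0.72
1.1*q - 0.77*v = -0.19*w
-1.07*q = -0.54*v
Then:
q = 1.13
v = 2.24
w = 2.53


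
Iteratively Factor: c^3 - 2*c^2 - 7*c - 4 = (c - 4)*(c^2 + 2*c + 1) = (c - 4)*(c + 1)*(c + 1)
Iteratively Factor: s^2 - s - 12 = (s + 3)*(s - 4)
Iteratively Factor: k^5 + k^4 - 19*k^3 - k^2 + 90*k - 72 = (k - 2)*(k^4 + 3*k^3 - 13*k^2 - 27*k + 36) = (k - 2)*(k - 1)*(k^3 + 4*k^2 - 9*k - 36) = (k - 3)*(k - 2)*(k - 1)*(k^2 + 7*k + 12) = (k - 3)*(k - 2)*(k - 1)*(k + 3)*(k + 4)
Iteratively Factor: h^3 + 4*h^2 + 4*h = (h + 2)*(h^2 + 2*h) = (h + 2)^2*(h)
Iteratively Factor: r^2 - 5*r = (r - 5)*(r)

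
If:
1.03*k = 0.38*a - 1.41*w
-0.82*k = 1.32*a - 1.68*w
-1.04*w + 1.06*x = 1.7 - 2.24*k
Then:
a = 0.683429526123937*x - 1.09606622114216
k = 0.464307411907655 - 0.289509327424773*x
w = 0.395672217854335*x - 0.63456865127582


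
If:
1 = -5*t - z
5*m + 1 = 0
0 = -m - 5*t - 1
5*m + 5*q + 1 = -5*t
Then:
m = -1/5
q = 4/25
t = -4/25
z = -1/5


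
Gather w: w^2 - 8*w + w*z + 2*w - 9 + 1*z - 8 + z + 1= w^2 + w*(z - 6) + 2*z - 16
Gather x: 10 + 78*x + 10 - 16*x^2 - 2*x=-16*x^2 + 76*x + 20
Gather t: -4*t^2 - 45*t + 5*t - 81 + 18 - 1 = -4*t^2 - 40*t - 64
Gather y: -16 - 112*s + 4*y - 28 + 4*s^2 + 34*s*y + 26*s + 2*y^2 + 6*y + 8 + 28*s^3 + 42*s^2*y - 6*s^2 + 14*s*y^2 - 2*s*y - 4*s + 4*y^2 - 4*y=28*s^3 - 2*s^2 - 90*s + y^2*(14*s + 6) + y*(42*s^2 + 32*s + 6) - 36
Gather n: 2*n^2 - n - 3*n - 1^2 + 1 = 2*n^2 - 4*n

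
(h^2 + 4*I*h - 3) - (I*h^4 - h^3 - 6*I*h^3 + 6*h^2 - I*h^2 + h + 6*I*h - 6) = -I*h^4 + h^3 + 6*I*h^3 - 5*h^2 + I*h^2 - h - 2*I*h + 3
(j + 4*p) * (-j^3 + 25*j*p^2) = -j^4 - 4*j^3*p + 25*j^2*p^2 + 100*j*p^3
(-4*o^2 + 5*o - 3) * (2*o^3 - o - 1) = -8*o^5 + 10*o^4 - 2*o^3 - o^2 - 2*o + 3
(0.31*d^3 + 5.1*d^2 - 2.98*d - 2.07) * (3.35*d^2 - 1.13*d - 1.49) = 1.0385*d^5 + 16.7347*d^4 - 16.2079*d^3 - 11.1661*d^2 + 6.7793*d + 3.0843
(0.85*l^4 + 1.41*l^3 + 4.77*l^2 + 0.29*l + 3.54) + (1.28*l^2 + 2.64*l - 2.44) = 0.85*l^4 + 1.41*l^3 + 6.05*l^2 + 2.93*l + 1.1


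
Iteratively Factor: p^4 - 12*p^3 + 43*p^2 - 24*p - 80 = (p - 4)*(p^3 - 8*p^2 + 11*p + 20) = (p - 4)^2*(p^2 - 4*p - 5) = (p - 4)^2*(p + 1)*(p - 5)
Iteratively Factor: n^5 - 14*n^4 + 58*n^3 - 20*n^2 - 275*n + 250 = (n - 5)*(n^4 - 9*n^3 + 13*n^2 + 45*n - 50) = (n - 5)*(n - 1)*(n^3 - 8*n^2 + 5*n + 50) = (n - 5)^2*(n - 1)*(n^2 - 3*n - 10) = (n - 5)^3*(n - 1)*(n + 2)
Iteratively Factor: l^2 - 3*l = (l - 3)*(l)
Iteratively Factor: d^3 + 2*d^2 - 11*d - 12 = (d - 3)*(d^2 + 5*d + 4) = (d - 3)*(d + 4)*(d + 1)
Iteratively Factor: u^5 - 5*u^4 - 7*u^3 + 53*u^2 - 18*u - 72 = (u + 3)*(u^4 - 8*u^3 + 17*u^2 + 2*u - 24) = (u + 1)*(u + 3)*(u^3 - 9*u^2 + 26*u - 24) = (u - 2)*(u + 1)*(u + 3)*(u^2 - 7*u + 12) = (u - 4)*(u - 2)*(u + 1)*(u + 3)*(u - 3)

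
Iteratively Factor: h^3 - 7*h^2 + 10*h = (h - 2)*(h^2 - 5*h) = (h - 5)*(h - 2)*(h)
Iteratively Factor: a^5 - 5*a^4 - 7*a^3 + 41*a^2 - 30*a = (a - 2)*(a^4 - 3*a^3 - 13*a^2 + 15*a) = (a - 5)*(a - 2)*(a^3 + 2*a^2 - 3*a) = (a - 5)*(a - 2)*(a - 1)*(a^2 + 3*a) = (a - 5)*(a - 2)*(a - 1)*(a + 3)*(a)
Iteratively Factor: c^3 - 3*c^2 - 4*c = (c + 1)*(c^2 - 4*c) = c*(c + 1)*(c - 4)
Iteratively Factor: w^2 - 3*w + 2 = (w - 2)*(w - 1)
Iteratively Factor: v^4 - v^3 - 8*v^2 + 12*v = (v)*(v^3 - v^2 - 8*v + 12) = v*(v - 2)*(v^2 + v - 6) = v*(v - 2)*(v + 3)*(v - 2)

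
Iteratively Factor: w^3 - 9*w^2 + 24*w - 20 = (w - 5)*(w^2 - 4*w + 4) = (w - 5)*(w - 2)*(w - 2)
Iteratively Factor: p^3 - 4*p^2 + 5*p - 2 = (p - 2)*(p^2 - 2*p + 1) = (p - 2)*(p - 1)*(p - 1)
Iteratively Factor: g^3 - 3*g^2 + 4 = (g + 1)*(g^2 - 4*g + 4) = (g - 2)*(g + 1)*(g - 2)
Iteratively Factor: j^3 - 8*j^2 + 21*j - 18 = (j - 3)*(j^2 - 5*j + 6) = (j - 3)*(j - 2)*(j - 3)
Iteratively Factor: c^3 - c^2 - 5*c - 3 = (c + 1)*(c^2 - 2*c - 3) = (c + 1)^2*(c - 3)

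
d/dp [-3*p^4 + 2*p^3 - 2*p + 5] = -12*p^3 + 6*p^2 - 2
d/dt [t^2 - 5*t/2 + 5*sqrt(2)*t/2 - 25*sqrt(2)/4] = 2*t - 5/2 + 5*sqrt(2)/2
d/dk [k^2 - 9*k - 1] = 2*k - 9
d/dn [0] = 0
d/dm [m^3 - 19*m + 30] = 3*m^2 - 19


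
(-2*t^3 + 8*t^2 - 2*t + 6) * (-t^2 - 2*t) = 2*t^5 - 4*t^4 - 14*t^3 - 2*t^2 - 12*t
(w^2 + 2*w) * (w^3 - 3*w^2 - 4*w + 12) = w^5 - w^4 - 10*w^3 + 4*w^2 + 24*w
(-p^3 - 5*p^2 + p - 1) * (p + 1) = -p^4 - 6*p^3 - 4*p^2 - 1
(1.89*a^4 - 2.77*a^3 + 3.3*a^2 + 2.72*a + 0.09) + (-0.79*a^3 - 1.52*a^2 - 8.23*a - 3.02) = 1.89*a^4 - 3.56*a^3 + 1.78*a^2 - 5.51*a - 2.93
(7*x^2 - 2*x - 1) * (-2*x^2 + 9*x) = -14*x^4 + 67*x^3 - 16*x^2 - 9*x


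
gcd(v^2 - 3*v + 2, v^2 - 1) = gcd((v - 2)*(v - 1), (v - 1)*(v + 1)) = v - 1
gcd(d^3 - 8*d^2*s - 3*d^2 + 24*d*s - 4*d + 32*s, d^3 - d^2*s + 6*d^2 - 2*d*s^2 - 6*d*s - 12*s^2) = 1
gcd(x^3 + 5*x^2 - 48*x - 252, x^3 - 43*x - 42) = x^2 - x - 42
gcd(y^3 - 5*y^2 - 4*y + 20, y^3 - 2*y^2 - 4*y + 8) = y^2 - 4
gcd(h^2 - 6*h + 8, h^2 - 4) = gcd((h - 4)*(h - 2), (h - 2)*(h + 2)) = h - 2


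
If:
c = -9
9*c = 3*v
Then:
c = -9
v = -27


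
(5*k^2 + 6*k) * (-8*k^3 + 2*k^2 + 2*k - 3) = -40*k^5 - 38*k^4 + 22*k^3 - 3*k^2 - 18*k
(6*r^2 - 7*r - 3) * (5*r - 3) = 30*r^3 - 53*r^2 + 6*r + 9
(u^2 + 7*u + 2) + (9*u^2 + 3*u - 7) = 10*u^2 + 10*u - 5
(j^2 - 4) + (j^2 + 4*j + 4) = 2*j^2 + 4*j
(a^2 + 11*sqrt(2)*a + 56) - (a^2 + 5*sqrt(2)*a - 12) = 6*sqrt(2)*a + 68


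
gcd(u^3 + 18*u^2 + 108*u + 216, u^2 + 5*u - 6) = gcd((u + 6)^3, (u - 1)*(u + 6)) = u + 6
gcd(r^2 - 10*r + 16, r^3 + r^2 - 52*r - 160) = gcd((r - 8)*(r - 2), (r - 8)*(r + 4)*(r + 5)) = r - 8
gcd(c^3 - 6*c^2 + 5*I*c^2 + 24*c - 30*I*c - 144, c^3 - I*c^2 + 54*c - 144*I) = c^2 + 5*I*c + 24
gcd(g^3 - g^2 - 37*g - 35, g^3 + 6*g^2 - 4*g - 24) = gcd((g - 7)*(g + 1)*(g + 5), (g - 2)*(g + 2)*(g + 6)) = 1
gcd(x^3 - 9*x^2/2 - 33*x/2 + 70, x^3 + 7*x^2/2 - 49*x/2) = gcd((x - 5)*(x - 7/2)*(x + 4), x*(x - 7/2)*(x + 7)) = x - 7/2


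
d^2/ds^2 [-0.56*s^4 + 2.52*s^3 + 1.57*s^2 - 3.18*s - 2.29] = -6.72*s^2 + 15.12*s + 3.14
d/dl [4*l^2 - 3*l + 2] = 8*l - 3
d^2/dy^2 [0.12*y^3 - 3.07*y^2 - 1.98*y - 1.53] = 0.72*y - 6.14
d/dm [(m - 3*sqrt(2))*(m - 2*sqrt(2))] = 2*m - 5*sqrt(2)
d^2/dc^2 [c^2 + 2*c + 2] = 2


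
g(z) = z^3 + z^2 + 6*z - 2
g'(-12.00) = 414.00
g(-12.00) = -1658.00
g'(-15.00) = 651.00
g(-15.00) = -3242.00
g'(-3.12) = 28.96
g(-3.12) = -41.36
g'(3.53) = 50.44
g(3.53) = 75.63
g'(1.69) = 17.95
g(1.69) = 15.82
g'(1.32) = 13.87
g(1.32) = 9.96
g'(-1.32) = 8.59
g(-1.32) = -10.48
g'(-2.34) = 17.75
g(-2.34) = -23.38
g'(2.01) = 22.14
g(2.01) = 22.22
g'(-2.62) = 21.35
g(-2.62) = -28.84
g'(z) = 3*z^2 + 2*z + 6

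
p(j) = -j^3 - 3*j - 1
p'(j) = -3*j^2 - 3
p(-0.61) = 1.06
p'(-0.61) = -4.12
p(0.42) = -2.33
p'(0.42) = -3.53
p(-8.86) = 721.09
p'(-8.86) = -238.50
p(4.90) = -133.35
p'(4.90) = -75.03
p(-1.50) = 6.88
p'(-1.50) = -9.75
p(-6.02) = 235.23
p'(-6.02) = -111.72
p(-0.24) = -0.27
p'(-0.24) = -3.17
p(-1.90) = 11.56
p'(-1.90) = -13.83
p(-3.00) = 35.00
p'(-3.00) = -30.00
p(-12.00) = 1763.00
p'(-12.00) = -435.00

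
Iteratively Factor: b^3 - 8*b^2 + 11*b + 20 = (b + 1)*(b^2 - 9*b + 20) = (b - 4)*(b + 1)*(b - 5)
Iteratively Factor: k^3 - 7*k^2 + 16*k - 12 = (k - 2)*(k^2 - 5*k + 6) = (k - 2)^2*(k - 3)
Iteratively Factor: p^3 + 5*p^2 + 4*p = (p + 1)*(p^2 + 4*p) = p*(p + 1)*(p + 4)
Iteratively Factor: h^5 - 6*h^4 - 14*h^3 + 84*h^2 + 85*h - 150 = (h + 3)*(h^4 - 9*h^3 + 13*h^2 + 45*h - 50) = (h - 5)*(h + 3)*(h^3 - 4*h^2 - 7*h + 10) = (h - 5)*(h + 2)*(h + 3)*(h^2 - 6*h + 5) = (h - 5)*(h - 1)*(h + 2)*(h + 3)*(h - 5)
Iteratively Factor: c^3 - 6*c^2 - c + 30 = (c - 3)*(c^2 - 3*c - 10) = (c - 5)*(c - 3)*(c + 2)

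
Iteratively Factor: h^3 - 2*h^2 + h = (h - 1)*(h^2 - h) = (h - 1)^2*(h)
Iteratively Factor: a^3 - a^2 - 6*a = (a)*(a^2 - a - 6) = a*(a + 2)*(a - 3)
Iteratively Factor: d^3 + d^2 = (d)*(d^2 + d) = d^2*(d + 1)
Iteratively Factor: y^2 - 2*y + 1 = (y - 1)*(y - 1)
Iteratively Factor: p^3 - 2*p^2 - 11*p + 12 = (p - 4)*(p^2 + 2*p - 3) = (p - 4)*(p - 1)*(p + 3)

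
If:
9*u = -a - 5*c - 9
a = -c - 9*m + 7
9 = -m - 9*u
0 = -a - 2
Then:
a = -2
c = 27/46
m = 43/46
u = -457/414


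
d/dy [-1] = 0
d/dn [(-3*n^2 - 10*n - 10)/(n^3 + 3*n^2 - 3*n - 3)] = n*(3*n^3 + 20*n^2 + 69*n + 78)/(n^6 + 6*n^5 + 3*n^4 - 24*n^3 - 9*n^2 + 18*n + 9)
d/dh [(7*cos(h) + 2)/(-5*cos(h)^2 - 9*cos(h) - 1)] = (35*sin(h)^2 - 20*cos(h) - 46)*sin(h)/(5*cos(h)^2 + 9*cos(h) + 1)^2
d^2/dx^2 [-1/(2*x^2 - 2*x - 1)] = 4*(-2*x^2 + 2*x + 2*(2*x - 1)^2 + 1)/(-2*x^2 + 2*x + 1)^3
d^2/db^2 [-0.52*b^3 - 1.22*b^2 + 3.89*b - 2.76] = -3.12*b - 2.44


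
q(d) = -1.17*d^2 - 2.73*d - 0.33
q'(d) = -2.34*d - 2.73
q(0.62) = -2.47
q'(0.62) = -4.18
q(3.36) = -22.71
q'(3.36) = -10.59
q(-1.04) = 1.24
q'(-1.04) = -0.30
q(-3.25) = -3.82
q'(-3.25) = 4.88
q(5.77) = -55.03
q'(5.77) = -16.23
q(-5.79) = -23.75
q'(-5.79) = 10.82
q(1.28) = -5.74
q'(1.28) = -5.73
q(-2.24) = -0.09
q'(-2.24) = 2.51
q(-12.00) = -136.05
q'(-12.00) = 25.35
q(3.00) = -19.05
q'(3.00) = -9.75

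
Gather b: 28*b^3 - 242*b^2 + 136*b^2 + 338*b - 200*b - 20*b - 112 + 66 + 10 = 28*b^3 - 106*b^2 + 118*b - 36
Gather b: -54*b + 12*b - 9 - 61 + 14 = -42*b - 56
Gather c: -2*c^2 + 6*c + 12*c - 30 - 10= -2*c^2 + 18*c - 40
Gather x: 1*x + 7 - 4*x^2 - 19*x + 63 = -4*x^2 - 18*x + 70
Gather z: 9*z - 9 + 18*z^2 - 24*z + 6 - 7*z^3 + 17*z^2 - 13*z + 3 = -7*z^3 + 35*z^2 - 28*z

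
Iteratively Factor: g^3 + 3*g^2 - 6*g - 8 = (g + 4)*(g^2 - g - 2) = (g - 2)*(g + 4)*(g + 1)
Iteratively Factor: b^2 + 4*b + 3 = (b + 3)*(b + 1)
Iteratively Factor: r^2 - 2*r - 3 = (r - 3)*(r + 1)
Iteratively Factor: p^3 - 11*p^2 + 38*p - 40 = (p - 4)*(p^2 - 7*p + 10) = (p - 4)*(p - 2)*(p - 5)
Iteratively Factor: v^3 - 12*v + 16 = (v - 2)*(v^2 + 2*v - 8) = (v - 2)^2*(v + 4)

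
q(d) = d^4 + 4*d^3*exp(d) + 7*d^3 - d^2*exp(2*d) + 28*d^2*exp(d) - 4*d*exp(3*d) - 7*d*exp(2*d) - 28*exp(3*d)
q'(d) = 4*d^3*exp(d) + 4*d^3 - 2*d^2*exp(2*d) + 40*d^2*exp(d) + 21*d^2 - 12*d*exp(3*d) - 16*d*exp(2*d) + 56*d*exp(d) - 88*exp(3*d) - 7*exp(2*d)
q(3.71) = -2962785.20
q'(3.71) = -9152942.08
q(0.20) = -53.16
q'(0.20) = -163.51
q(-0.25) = -10.52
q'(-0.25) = -49.80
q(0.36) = -86.32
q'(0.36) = -259.10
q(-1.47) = -6.42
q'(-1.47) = 30.49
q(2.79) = -171065.02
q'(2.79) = -532800.71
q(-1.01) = 2.38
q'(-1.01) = 7.34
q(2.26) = -32599.77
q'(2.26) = -102448.65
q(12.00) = -327659635319379172.28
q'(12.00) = -1000218616961392653.77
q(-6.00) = -215.64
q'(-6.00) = -107.40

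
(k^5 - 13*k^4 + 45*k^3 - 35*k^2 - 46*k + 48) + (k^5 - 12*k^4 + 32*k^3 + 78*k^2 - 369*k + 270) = 2*k^5 - 25*k^4 + 77*k^3 + 43*k^2 - 415*k + 318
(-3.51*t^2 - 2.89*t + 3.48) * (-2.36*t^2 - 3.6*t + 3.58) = 8.2836*t^4 + 19.4564*t^3 - 10.3746*t^2 - 22.8742*t + 12.4584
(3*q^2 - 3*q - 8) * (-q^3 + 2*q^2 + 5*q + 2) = -3*q^5 + 9*q^4 + 17*q^3 - 25*q^2 - 46*q - 16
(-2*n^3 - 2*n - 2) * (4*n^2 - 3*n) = -8*n^5 + 6*n^4 - 8*n^3 - 2*n^2 + 6*n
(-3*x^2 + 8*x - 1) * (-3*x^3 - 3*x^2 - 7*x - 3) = 9*x^5 - 15*x^4 - 44*x^2 - 17*x + 3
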